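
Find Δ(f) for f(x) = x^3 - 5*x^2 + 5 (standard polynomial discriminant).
Δ = 1825

For x^3 + a x^2 + b x + c the discriminant is Δ = 18 a b c - 4 a^3 c + a^2 b^2 - 4 b^3 - 27 c^2.
Plug a = -5, b = 0, c = 5:
  18*(-5)*(0)*(5) - 4*(-5)^3*(5) + (-5)^2*(0)^2 - 4*(0)^3 - 27*(5)^2
  = 0 + (2500) + 0 + (0) + (-675)
  = 1825.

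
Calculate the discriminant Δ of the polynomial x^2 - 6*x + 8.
Δ = 4

For a quadratic a x^2 + b x + c the discriminant is Δ = b^2 - 4ac = (-6)^2 - 4*(1)*(8) = 36 - (32) = 4.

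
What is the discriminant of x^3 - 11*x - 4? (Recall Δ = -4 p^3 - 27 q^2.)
Δ = 4892

For a depressed cubic x^3 + p x + q the discriminant is Δ = -4 p^3 - 27 q^2 = -4*(-11)^3 - 27*(-4)^2 = 5324 - 432 = 4892.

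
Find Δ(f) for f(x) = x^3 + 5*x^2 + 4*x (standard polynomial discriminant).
Δ = 144

For x^3 + a x^2 + b x + c the discriminant is Δ = 18 a b c - 4 a^3 c + a^2 b^2 - 4 b^3 - 27 c^2.
Plug a = 5, b = 4, c = 0:
  18*(5)*(4)*(0) - 4*(5)^3*(0) + (5)^2*(4)^2 - 4*(4)^3 - 27*(0)^2
  = 0 + (0) + 400 + (-256) + (0)
  = 144.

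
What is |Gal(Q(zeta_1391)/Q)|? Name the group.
|Gal(Q(zeta_1391)/Q)| = phi(1391) = 1272; group ≅ (Z/1391Z)^* ≅ Z/12Z × Z/106Z

The n-th cyclotomic polynomial Φ_1391(x) is the minimal polynomial of zeta_1391 over Q and has degree phi(1391) = 1272. So Q(zeta_1391) is a degree-1272 Galois extension with Galois group (Z/1391Z)^*. By CRT, (Z/1391Z)^* ≅ (Z/13Z)^* × (Z/107Z)^*. Each prime-power unit group is (Z/13Z)^* ≅ Z/12Z; (Z/107Z)^* ≅ Z/106Z. Hence Gal(Q(zeta_1391)/Q) ≅ Z/12Z × Z/106Z.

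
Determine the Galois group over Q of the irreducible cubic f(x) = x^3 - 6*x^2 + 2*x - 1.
Gal(K/Q) = S_3 (symmetric group of order 6)

Compute the discriminant of x^3 + (-6)*x^2 + (2)*x + (-1): Δ = -563. Since Δ is not a rational square, the Galois group is not contained in A_3; it must be the full S_3 (irreducibility of the cubic rules out anything smaller).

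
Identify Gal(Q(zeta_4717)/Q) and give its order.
|Gal(Q(zeta_4717)/Q)| = phi(4717) = 4576; group ≅ (Z/4717Z)^* ≅ Z/52Z × Z/88Z

The n-th cyclotomic polynomial Φ_4717(x) is the minimal polynomial of zeta_4717 over Q and has degree phi(4717) = 4576. So Q(zeta_4717) is a degree-4576 Galois extension with Galois group (Z/4717Z)^*. By CRT, (Z/4717Z)^* ≅ (Z/53Z)^* × (Z/89Z)^*. Each prime-power unit group is (Z/53Z)^* ≅ Z/52Z; (Z/89Z)^* ≅ Z/88Z. Hence Gal(Q(zeta_4717)/Q) ≅ Z/52Z × Z/88Z.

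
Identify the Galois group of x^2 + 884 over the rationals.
Gal(K/Q) = Z/2Z (cyclic of order 2)

x^2 + 884 is irreducible over Q since -884 is not a rational square. The splitting field Q(sqrt(-884)) has degree 2 over Q, and its unique nontrivial automorphism is sqrt(-884) ↦ -sqrt(-884). Hence Gal(Q(sqrt(-884))/Q) = Z/2Z.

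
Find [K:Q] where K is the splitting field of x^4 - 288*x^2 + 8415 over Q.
[K:Q] = 4

f factors as (x^2 - 255)(x^2 - 33); the splitting field is K = Q(sqrt(255), sqrt(33)). Since 255, 33, and 8415 are all non-squares in Q, the three subfields Q(sqrt(255)), Q(sqrt(33)), Q(sqrt(8415)) are distinct degree-2 extensions, so [K:Q] = 4 (Klein four Galois group).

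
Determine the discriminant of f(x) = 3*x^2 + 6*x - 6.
Δ = 108

For a quadratic a x^2 + b x + c the discriminant is Δ = b^2 - 4ac = (6)^2 - 4*(3)*(-6) = 36 - (-72) = 108.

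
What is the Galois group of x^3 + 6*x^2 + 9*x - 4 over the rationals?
Gal(K/Q) = S_3 (symmetric group of order 6)

Compute the discriminant of x^3 + (6)*x^2 + (9)*x + (-4): Δ = -864. Since Δ is not a rational square, the Galois group is not contained in A_3; it must be the full S_3 (irreducibility of the cubic rules out anything smaller).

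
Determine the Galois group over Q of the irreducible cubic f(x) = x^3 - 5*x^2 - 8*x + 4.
Gal(K/Q) = S_3 (symmetric group of order 6)

Compute the discriminant of x^3 + (-5)*x^2 + (-8)*x + (4): Δ = 8096. Since Δ is not a rational square, the Galois group is not contained in A_3; it must be the full S_3 (irreducibility of the cubic rules out anything smaller).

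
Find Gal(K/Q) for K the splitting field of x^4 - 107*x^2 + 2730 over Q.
Gal(K/Q) = V_4 (Klein four-group, Z/2Z × Z/2Z)

f factors as (x^2 - 65)(x^2 - 42), so the splitting field is K = Q(sqrt(65), sqrt(42)). The elements 65, 42, 2730 are all non-squares in Q, so sqrt(65) and sqrt(42) generate independent quadratic extensions. Thus [K:Q] = 4 and Gal(K/Q) is generated by the two order-2 automorphisms sqrt(65) ↦ -sqrt(65) and sqrt(42) ↦ -sqrt(42), giving V_4.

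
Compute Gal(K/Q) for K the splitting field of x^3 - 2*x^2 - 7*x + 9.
Gal(K/Q) = S_3 (symmetric group of order 6)

Compute the discriminant of x^3 + (-2)*x^2 + (-7)*x + (9): Δ = 1937. Since Δ is not a rational square, the Galois group is not contained in A_3; it must be the full S_3 (irreducibility of the cubic rules out anything smaller).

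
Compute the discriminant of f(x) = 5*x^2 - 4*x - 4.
Δ = 96

For a quadratic a x^2 + b x + c the discriminant is Δ = b^2 - 4ac = (-4)^2 - 4*(5)*(-4) = 16 - (-80) = 96.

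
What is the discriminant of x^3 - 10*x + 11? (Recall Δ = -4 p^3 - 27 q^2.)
Δ = 733

For a depressed cubic x^3 + p x + q the discriminant is Δ = -4 p^3 - 27 q^2 = -4*(-10)^3 - 27*(11)^2 = 4000 - 3267 = 733.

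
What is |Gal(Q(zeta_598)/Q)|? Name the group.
|Gal(Q(zeta_598)/Q)| = phi(598) = 264; group ≅ (Z/598Z)^* ≅ Z/12Z × Z/22Z

The n-th cyclotomic polynomial Φ_598(x) is the minimal polynomial of zeta_598 over Q and has degree phi(598) = 264. So Q(zeta_598) is a degree-264 Galois extension with Galois group (Z/598Z)^*. By CRT, (Z/598Z)^* ≅ (Z/2Z)^* × (Z/13Z)^* × (Z/23Z)^*. Each prime-power unit group is (Z/2Z)^* ≅ trivial group (order 1); (Z/13Z)^* ≅ Z/12Z; (Z/23Z)^* ≅ Z/22Z. Hence Gal(Q(zeta_598)/Q) ≅ Z/12Z × Z/22Z.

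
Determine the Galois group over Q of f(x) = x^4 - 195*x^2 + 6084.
Gal(K/Q) = Z/2Z (cyclic of order 2)

f factors as (x^2 - 39)(x^2 - 156), so the splitting field is K = Q(sqrt(39), sqrt(156)). The squarefree part of 39 is 39 and the squarefree part of 156 is also 39, so sqrt(39) and sqrt(156) are both rational multiples of sqrt(39). Hence Q(sqrt(39)) = Q(sqrt(156)) = Q(sqrt(39)), and the splitting field collapses to a single degree-2 extension with Galois group Z/2Z.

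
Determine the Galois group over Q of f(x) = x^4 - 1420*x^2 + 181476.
Gal(K/Q) = Z/2Z (cyclic of order 2)

f factors as (x^2 - 1278)(x^2 - 142), so the splitting field is K = Q(sqrt(1278), sqrt(142)). The squarefree part of 1278 is 142 and the squarefree part of 142 is also 142, so sqrt(1278) and sqrt(142) are both rational multiples of sqrt(142). Hence Q(sqrt(1278)) = Q(sqrt(142)) = Q(sqrt(142)), and the splitting field collapses to a single degree-2 extension with Galois group Z/2Z.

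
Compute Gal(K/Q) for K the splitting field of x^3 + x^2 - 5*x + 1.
Gal(K/Q) = S_3 (symmetric group of order 6)

Compute the discriminant of x^3 + (1)*x^2 + (-5)*x + (1): Δ = 404. Since Δ is not a rational square, the Galois group is not contained in A_3; it must be the full S_3 (irreducibility of the cubic rules out anything smaller).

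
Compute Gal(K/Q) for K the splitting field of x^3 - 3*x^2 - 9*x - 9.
Gal(K/Q) = S_3 (symmetric group of order 6)

Compute the discriminant of x^3 + (-3)*x^2 + (-9)*x + (-9): Δ = -3888. Since Δ is not a rational square, the Galois group is not contained in A_3; it must be the full S_3 (irreducibility of the cubic rules out anything smaller).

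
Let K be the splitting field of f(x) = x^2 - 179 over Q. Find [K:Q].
[K:Q] = 2

The polynomial x^2 - 179 is irreducible over Q since 179 is not a perfect square. Its splitting field is Q(sqrt(179)), which has degree 2 over Q.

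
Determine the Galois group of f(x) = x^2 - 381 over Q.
Gal(K/Q) = Z/2Z (cyclic of order 2)

x^2 - 381 is irreducible over Q since 381 is not a rational square. The splitting field Q(sqrt(381)) has degree 2 over Q, and its unique nontrivial automorphism is sqrt(381) ↦ -sqrt(381). Hence Gal(Q(sqrt(381))/Q) = Z/2Z.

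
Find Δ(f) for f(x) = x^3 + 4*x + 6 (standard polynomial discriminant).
Δ = -1228

For a depressed cubic x^3 + p x + q the discriminant is Δ = -4 p^3 - 27 q^2 = -4*(4)^3 - 27*(6)^2 = -256 - 972 = -1228.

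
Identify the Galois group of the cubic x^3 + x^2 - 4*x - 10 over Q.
Gal(K/Q) = S_3 (symmetric group of order 6)

Compute the discriminant of x^3 + (1)*x^2 + (-4)*x + (-10): Δ = -1668. Since Δ is not a rational square, the Galois group is not contained in A_3; it must be the full S_3 (irreducibility of the cubic rules out anything smaller).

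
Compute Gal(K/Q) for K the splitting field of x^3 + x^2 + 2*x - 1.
Gal(K/Q) = S_3 (symmetric group of order 6)

Compute the discriminant of x^3 + (1)*x^2 + (2)*x + (-1): Δ = -87. Since Δ is not a rational square, the Galois group is not contained in A_3; it must be the full S_3 (irreducibility of the cubic rules out anything smaller).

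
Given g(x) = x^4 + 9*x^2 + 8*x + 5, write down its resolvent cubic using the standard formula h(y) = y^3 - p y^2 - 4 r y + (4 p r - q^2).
h(y) = y^3 - 9*y^2 - 20*y + 116

Identify coefficients: p = 9, q = 8, r = 5.
Plug into h(y) = y^3 - p y^2 - 4 r y + (4 p r - q^2):
  h(y) = y^3 - (9) y^2 - 4*(5) y + (4*(9)*(5) - (8)^2)
       = y^3 + (-9) y^2 + (-20) y + (116).
Simplifying: h(y) = y^3 - 9*y^2 - 20*y + 116.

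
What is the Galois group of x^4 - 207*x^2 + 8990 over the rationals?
Gal(K/Q) = V_4 (Klein four-group, Z/2Z × Z/2Z)

f factors as (x^2 - 145)(x^2 - 62), so the splitting field is K = Q(sqrt(145), sqrt(62)). The elements 145, 62, 8990 are all non-squares in Q, so sqrt(145) and sqrt(62) generate independent quadratic extensions. Thus [K:Q] = 4 and Gal(K/Q) is generated by the two order-2 automorphisms sqrt(145) ↦ -sqrt(145) and sqrt(62) ↦ -sqrt(62), giving V_4.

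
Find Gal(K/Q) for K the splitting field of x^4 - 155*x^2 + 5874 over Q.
Gal(K/Q) = V_4 (Klein four-group, Z/2Z × Z/2Z)

f factors as (x^2 - 66)(x^2 - 89), so the splitting field is K = Q(sqrt(66), sqrt(89)). The elements 66, 89, 5874 are all non-squares in Q, so sqrt(66) and sqrt(89) generate independent quadratic extensions. Thus [K:Q] = 4 and Gal(K/Q) is generated by the two order-2 automorphisms sqrt(66) ↦ -sqrt(66) and sqrt(89) ↦ -sqrt(89), giving V_4.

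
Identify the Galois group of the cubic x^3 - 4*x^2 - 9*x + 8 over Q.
Gal(K/Q) = S_3 (symmetric group of order 6)

Compute the discriminant of x^3 + (-4)*x^2 + (-9)*x + (8): Δ = 9716. Since Δ is not a rational square, the Galois group is not contained in A_3; it must be the full S_3 (irreducibility of the cubic rules out anything smaller).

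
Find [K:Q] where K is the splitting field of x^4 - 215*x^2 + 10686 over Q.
[K:Q] = 4

f factors as (x^2 - 137)(x^2 - 78); the splitting field is K = Q(sqrt(137), sqrt(78)). Since 137, 78, and 10686 are all non-squares in Q, the three subfields Q(sqrt(137)), Q(sqrt(78)), Q(sqrt(10686)) are distinct degree-2 extensions, so [K:Q] = 4 (Klein four Galois group).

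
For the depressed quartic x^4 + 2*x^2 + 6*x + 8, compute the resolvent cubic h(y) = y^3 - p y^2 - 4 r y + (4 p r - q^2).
h(y) = y^3 - 2*y^2 - 32*y + 28

Identify coefficients: p = 2, q = 6, r = 8.
Plug into h(y) = y^3 - p y^2 - 4 r y + (4 p r - q^2):
  h(y) = y^3 - (2) y^2 - 4*(8) y + (4*(2)*(8) - (6)^2)
       = y^3 + (-2) y^2 + (-32) y + (28).
Simplifying: h(y) = y^3 - 2*y^2 - 32*y + 28.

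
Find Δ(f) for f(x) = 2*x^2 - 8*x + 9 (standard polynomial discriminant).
Δ = -8

For a quadratic a x^2 + b x + c the discriminant is Δ = b^2 - 4ac = (-8)^2 - 4*(2)*(9) = 64 - (72) = -8.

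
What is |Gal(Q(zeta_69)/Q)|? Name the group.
|Gal(Q(zeta_69)/Q)| = phi(69) = 44; group ≅ (Z/69Z)^* ≅ Z/2Z × Z/22Z

The n-th cyclotomic polynomial Φ_69(x) is the minimal polynomial of zeta_69 over Q and has degree phi(69) = 44. So Q(zeta_69) is a degree-44 Galois extension with Galois group (Z/69Z)^*. By CRT, (Z/69Z)^* ≅ (Z/3Z)^* × (Z/23Z)^*. Each prime-power unit group is (Z/3Z)^* ≅ Z/2Z; (Z/23Z)^* ≅ Z/22Z. Hence Gal(Q(zeta_69)/Q) ≅ Z/2Z × Z/22Z.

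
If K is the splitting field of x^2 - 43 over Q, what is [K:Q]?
[K:Q] = 2

The polynomial x^2 - 43 is irreducible over Q since 43 is not a perfect square. Its splitting field is Q(sqrt(43)), which has degree 2 over Q.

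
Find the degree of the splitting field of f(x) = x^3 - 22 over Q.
[K:Q] = 6

x^3 - 22 has one real root r = 22^(1/3) and two complex roots r*zeta_3, r*zeta_3^2 where zeta_3 = e^(2*pi*i/3). The splitting field is Q(r, zeta_3). [Q(r):Q] = 3 and [Q(zeta_3):Q] = 2 with gcd = 1, so [Q(r, zeta_3):Q] = 3 * 2 = 6.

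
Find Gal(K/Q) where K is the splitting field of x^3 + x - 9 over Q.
Gal(K/Q) = S_3 (symmetric group of order 6)

Compute the discriminant of x^3 + (0)*x^2 + (1)*x + (-9): Δ = -2191. Since Δ is not a rational square, the Galois group is not contained in A_3; it must be the full S_3 (irreducibility of the cubic rules out anything smaller).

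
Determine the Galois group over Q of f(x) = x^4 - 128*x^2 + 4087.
Gal(K/Q) = V_4 (Klein four-group, Z/2Z × Z/2Z)

f factors as (x^2 - 67)(x^2 - 61), so the splitting field is K = Q(sqrt(67), sqrt(61)). The elements 67, 61, 4087 are all non-squares in Q, so sqrt(67) and sqrt(61) generate independent quadratic extensions. Thus [K:Q] = 4 and Gal(K/Q) is generated by the two order-2 automorphisms sqrt(67) ↦ -sqrt(67) and sqrt(61) ↦ -sqrt(61), giving V_4.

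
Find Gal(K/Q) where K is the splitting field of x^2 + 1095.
Gal(K/Q) = Z/2Z (cyclic of order 2)

x^2 + 1095 is irreducible over Q since -1095 is not a rational square. The splitting field Q(sqrt(-1095)) has degree 2 over Q, and its unique nontrivial automorphism is sqrt(-1095) ↦ -sqrt(-1095). Hence Gal(Q(sqrt(-1095))/Q) = Z/2Z.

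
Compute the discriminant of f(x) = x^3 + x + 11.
Δ = -3271

For a depressed cubic x^3 + p x + q the discriminant is Δ = -4 p^3 - 27 q^2 = -4*(1)^3 - 27*(11)^2 = -4 - 3267 = -3271.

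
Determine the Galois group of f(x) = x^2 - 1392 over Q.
Gal(K/Q) = Z/2Z (cyclic of order 2)

x^2 - 1392 is irreducible over Q since 1392 is not a rational square. The splitting field Q(sqrt(1392)) has degree 2 over Q, and its unique nontrivial automorphism is sqrt(1392) ↦ -sqrt(1392). Hence Gal(Q(sqrt(1392))/Q) = Z/2Z.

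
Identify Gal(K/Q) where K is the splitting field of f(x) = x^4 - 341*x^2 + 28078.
Gal(K/Q) = V_4 (Klein four-group, Z/2Z × Z/2Z)

f factors as (x^2 - 139)(x^2 - 202), so the splitting field is K = Q(sqrt(139), sqrt(202)). The elements 139, 202, 28078 are all non-squares in Q, so sqrt(139) and sqrt(202) generate independent quadratic extensions. Thus [K:Q] = 4 and Gal(K/Q) is generated by the two order-2 automorphisms sqrt(139) ↦ -sqrt(139) and sqrt(202) ↦ -sqrt(202), giving V_4.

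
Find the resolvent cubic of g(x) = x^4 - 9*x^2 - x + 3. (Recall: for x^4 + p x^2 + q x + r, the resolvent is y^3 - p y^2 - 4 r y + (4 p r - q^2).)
h(y) = y^3 + 9*y^2 - 12*y - 109

Identify coefficients: p = -9, q = -1, r = 3.
Plug into h(y) = y^3 - p y^2 - 4 r y + (4 p r - q^2):
  h(y) = y^3 - (-9) y^2 - 4*(3) y + (4*(-9)*(3) - (-1)^2)
       = y^3 + (9) y^2 + (-12) y + (-109).
Simplifying: h(y) = y^3 + 9*y^2 - 12*y - 109.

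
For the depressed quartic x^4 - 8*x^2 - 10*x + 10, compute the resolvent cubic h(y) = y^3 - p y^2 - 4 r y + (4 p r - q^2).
h(y) = y^3 + 8*y^2 - 40*y - 420

Identify coefficients: p = -8, q = -10, r = 10.
Plug into h(y) = y^3 - p y^2 - 4 r y + (4 p r - q^2):
  h(y) = y^3 - (-8) y^2 - 4*(10) y + (4*(-8)*(10) - (-10)^2)
       = y^3 + (8) y^2 + (-40) y + (-420).
Simplifying: h(y) = y^3 + 8*y^2 - 40*y - 420.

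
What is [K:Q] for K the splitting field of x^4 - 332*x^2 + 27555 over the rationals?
[K:Q] = 4

f factors as (x^2 - 167)(x^2 - 165); the splitting field is K = Q(sqrt(167), sqrt(165)). Since 167, 165, and 27555 are all non-squares in Q, the three subfields Q(sqrt(167)), Q(sqrt(165)), Q(sqrt(27555)) are distinct degree-2 extensions, so [K:Q] = 4 (Klein four Galois group).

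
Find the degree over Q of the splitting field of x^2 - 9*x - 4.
[K:Q] = 2

The discriminant of x^2 + (-9)*x + (-4) is b^2 - 4c = 81 - (-16) = 97. Since 97 is not a perfect square in Q, the polynomial is irreducible over Q. Its two roots generate a degree-2 extension, so [K:Q] = 2.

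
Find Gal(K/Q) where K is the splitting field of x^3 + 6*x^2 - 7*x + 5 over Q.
Gal(K/Q) = S_3 (symmetric group of order 6)

Compute the discriminant of x^3 + (6)*x^2 + (-7)*x + (5): Δ = -5639. Since Δ is not a rational square, the Galois group is not contained in A_3; it must be the full S_3 (irreducibility of the cubic rules out anything smaller).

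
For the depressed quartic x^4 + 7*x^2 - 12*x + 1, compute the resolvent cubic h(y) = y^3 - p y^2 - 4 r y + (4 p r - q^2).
h(y) = y^3 - 7*y^2 - 4*y - 116

Identify coefficients: p = 7, q = -12, r = 1.
Plug into h(y) = y^3 - p y^2 - 4 r y + (4 p r - q^2):
  h(y) = y^3 - (7) y^2 - 4*(1) y + (4*(7)*(1) - (-12)^2)
       = y^3 + (-7) y^2 + (-4) y + (-116).
Simplifying: h(y) = y^3 - 7*y^2 - 4*y - 116.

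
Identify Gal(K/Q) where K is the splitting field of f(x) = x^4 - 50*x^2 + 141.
Gal(K/Q) = V_4 (Klein four-group, Z/2Z × Z/2Z)

f factors as (x^2 - 3)(x^2 - 47), so the splitting field is K = Q(sqrt(3), sqrt(47)). The elements 3, 47, 141 are all non-squares in Q, so sqrt(3) and sqrt(47) generate independent quadratic extensions. Thus [K:Q] = 4 and Gal(K/Q) is generated by the two order-2 automorphisms sqrt(3) ↦ -sqrt(3) and sqrt(47) ↦ -sqrt(47), giving V_4.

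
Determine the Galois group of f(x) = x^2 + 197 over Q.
Gal(K/Q) = Z/2Z (cyclic of order 2)

x^2 + 197 is irreducible over Q since -197 is not a rational square. The splitting field Q(sqrt(-197)) has degree 2 over Q, and its unique nontrivial automorphism is sqrt(-197) ↦ -sqrt(-197). Hence Gal(Q(sqrt(-197))/Q) = Z/2Z.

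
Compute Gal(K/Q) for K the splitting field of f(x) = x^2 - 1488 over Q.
Gal(K/Q) = Z/2Z (cyclic of order 2)

x^2 - 1488 is irreducible over Q since 1488 is not a rational square. The splitting field Q(sqrt(1488)) has degree 2 over Q, and its unique nontrivial automorphism is sqrt(1488) ↦ -sqrt(1488). Hence Gal(Q(sqrt(1488))/Q) = Z/2Z.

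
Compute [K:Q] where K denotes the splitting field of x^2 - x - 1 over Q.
[K:Q] = 2

The discriminant of x^2 + (-1)*x + (-1) is b^2 - 4c = 1 - (-4) = 5. Since 5 is not a perfect square in Q, the polynomial is irreducible over Q. Its two roots generate a degree-2 extension, so [K:Q] = 2.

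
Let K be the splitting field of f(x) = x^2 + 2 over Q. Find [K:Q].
[K:Q] = 2

The discriminant of x^2 + (0)*x + (2) is b^2 - 4c = 0 - (8) = -8. Since -8 is not a perfect square in Q, the polynomial is irreducible over Q. Its two roots generate a degree-2 extension, so [K:Q] = 2.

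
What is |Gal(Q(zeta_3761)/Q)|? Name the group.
|Gal(Q(zeta_3761)/Q)| = phi(3761) = 3760; group ≅ (Z/3761Z)^* ≅ Z/3760Z

The n-th cyclotomic polynomial Φ_3761(x) is the minimal polynomial of zeta_3761 over Q and has degree phi(3761) = 3760. So Q(zeta_3761) is a degree-3760 Galois extension with Galois group (Z/3761Z)^*. (Z/3761Z)^* is cyclic since 3761 is an odd prime power (or 4). Hence Gal(Q(zeta_3761)/Q) ≅ Z/3760Z.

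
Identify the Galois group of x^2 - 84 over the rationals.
Gal(K/Q) = Z/2Z (cyclic of order 2)

x^2 - 84 is irreducible over Q since 84 is not a rational square. The splitting field Q(sqrt(84)) has degree 2 over Q, and its unique nontrivial automorphism is sqrt(84) ↦ -sqrt(84). Hence Gal(Q(sqrt(84))/Q) = Z/2Z.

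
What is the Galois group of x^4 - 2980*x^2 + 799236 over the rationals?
Gal(K/Q) = Z/2Z (cyclic of order 2)

f factors as (x^2 - 298)(x^2 - 2682), so the splitting field is K = Q(sqrt(298), sqrt(2682)). The squarefree part of 298 is 298 and the squarefree part of 2682 is also 298, so sqrt(298) and sqrt(2682) are both rational multiples of sqrt(298). Hence Q(sqrt(298)) = Q(sqrt(2682)) = Q(sqrt(298)), and the splitting field collapses to a single degree-2 extension with Galois group Z/2Z.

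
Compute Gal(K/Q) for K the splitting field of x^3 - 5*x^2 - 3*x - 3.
Gal(K/Q) = S_3 (symmetric group of order 6)

Compute the discriminant of x^3 + (-5)*x^2 + (-3)*x + (-3): Δ = -2220. Since Δ is not a rational square, the Galois group is not contained in A_3; it must be the full S_3 (irreducibility of the cubic rules out anything smaller).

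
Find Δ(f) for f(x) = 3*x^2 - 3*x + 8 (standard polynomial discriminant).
Δ = -87

For a quadratic a x^2 + b x + c the discriminant is Δ = b^2 - 4ac = (-3)^2 - 4*(3)*(8) = 9 - (96) = -87.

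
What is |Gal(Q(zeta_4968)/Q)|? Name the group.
|Gal(Q(zeta_4968)/Q)| = phi(4968) = 1584; group ≅ (Z/4968Z)^* ≅ Z/2Z × Z/2Z × Z/18Z × Z/22Z

The n-th cyclotomic polynomial Φ_4968(x) is the minimal polynomial of zeta_4968 over Q and has degree phi(4968) = 1584. So Q(zeta_4968) is a degree-1584 Galois extension with Galois group (Z/4968Z)^*. By CRT, (Z/4968Z)^* ≅ (Z/8Z)^* × (Z/27Z)^* × (Z/23Z)^*. Each prime-power unit group is (Z/8Z)^* ≅ Z/2Z × Z/2Z; (Z/27Z)^* ≅ Z/18Z; (Z/23Z)^* ≅ Z/22Z. Hence Gal(Q(zeta_4968)/Q) ≅ Z/2Z × Z/2Z × Z/18Z × Z/22Z.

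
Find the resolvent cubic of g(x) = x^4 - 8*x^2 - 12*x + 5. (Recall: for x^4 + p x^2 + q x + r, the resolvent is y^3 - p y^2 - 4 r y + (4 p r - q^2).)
h(y) = y^3 + 8*y^2 - 20*y - 304

Identify coefficients: p = -8, q = -12, r = 5.
Plug into h(y) = y^3 - p y^2 - 4 r y + (4 p r - q^2):
  h(y) = y^3 - (-8) y^2 - 4*(5) y + (4*(-8)*(5) - (-12)^2)
       = y^3 + (8) y^2 + (-20) y + (-304).
Simplifying: h(y) = y^3 + 8*y^2 - 20*y - 304.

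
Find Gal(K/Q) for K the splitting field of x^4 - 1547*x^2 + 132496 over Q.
Gal(K/Q) = Z/2Z (cyclic of order 2)

f factors as (x^2 - 1456)(x^2 - 91), so the splitting field is K = Q(sqrt(1456), sqrt(91)). The squarefree part of 1456 is 91 and the squarefree part of 91 is also 91, so sqrt(1456) and sqrt(91) are both rational multiples of sqrt(91). Hence Q(sqrt(1456)) = Q(sqrt(91)) = Q(sqrt(91)), and the splitting field collapses to a single degree-2 extension with Galois group Z/2Z.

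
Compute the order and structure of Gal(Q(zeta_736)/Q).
|Gal(Q(zeta_736)/Q)| = phi(736) = 352; group ≅ (Z/736Z)^* ≅ Z/2Z × Z/8Z × Z/22Z

The n-th cyclotomic polynomial Φ_736(x) is the minimal polynomial of zeta_736 over Q and has degree phi(736) = 352. So Q(zeta_736) is a degree-352 Galois extension with Galois group (Z/736Z)^*. By CRT, (Z/736Z)^* ≅ (Z/32Z)^* × (Z/23Z)^*. Each prime-power unit group is (Z/32Z)^* ≅ Z/2Z × Z/8Z; (Z/23Z)^* ≅ Z/22Z. Hence Gal(Q(zeta_736)/Q) ≅ Z/2Z × Z/8Z × Z/22Z.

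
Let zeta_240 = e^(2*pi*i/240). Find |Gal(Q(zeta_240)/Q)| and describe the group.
|Gal(Q(zeta_240)/Q)| = phi(240) = 64; group ≅ (Z/240Z)^* ≅ Z/2Z × Z/2Z × Z/4Z × Z/4Z

The n-th cyclotomic polynomial Φ_240(x) is the minimal polynomial of zeta_240 over Q and has degree phi(240) = 64. So Q(zeta_240) is a degree-64 Galois extension with Galois group (Z/240Z)^*. By CRT, (Z/240Z)^* ≅ (Z/16Z)^* × (Z/3Z)^* × (Z/5Z)^*. Each prime-power unit group is (Z/16Z)^* ≅ Z/2Z × Z/4Z; (Z/3Z)^* ≅ Z/2Z; (Z/5Z)^* ≅ Z/4Z. Hence Gal(Q(zeta_240)/Q) ≅ Z/2Z × Z/2Z × Z/4Z × Z/4Z.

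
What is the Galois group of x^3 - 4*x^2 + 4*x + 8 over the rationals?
Gal(K/Q) = S_3 (symmetric group of order 6)

Compute the discriminant of x^3 + (-4)*x^2 + (4)*x + (8): Δ = -1984. Since Δ is not a rational square, the Galois group is not contained in A_3; it must be the full S_3 (irreducibility of the cubic rules out anything smaller).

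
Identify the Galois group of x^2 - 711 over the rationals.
Gal(K/Q) = Z/2Z (cyclic of order 2)

x^2 - 711 is irreducible over Q since 711 is not a rational square. The splitting field Q(sqrt(711)) has degree 2 over Q, and its unique nontrivial automorphism is sqrt(711) ↦ -sqrt(711). Hence Gal(Q(sqrt(711))/Q) = Z/2Z.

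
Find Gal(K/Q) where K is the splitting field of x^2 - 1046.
Gal(K/Q) = Z/2Z (cyclic of order 2)

x^2 - 1046 is irreducible over Q since 1046 is not a rational square. The splitting field Q(sqrt(1046)) has degree 2 over Q, and its unique nontrivial automorphism is sqrt(1046) ↦ -sqrt(1046). Hence Gal(Q(sqrt(1046))/Q) = Z/2Z.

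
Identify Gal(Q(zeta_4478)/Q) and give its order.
|Gal(Q(zeta_4478)/Q)| = phi(4478) = 2238; group ≅ (Z/4478Z)^* ≅ Z/2238Z

The n-th cyclotomic polynomial Φ_4478(x) is the minimal polynomial of zeta_4478 over Q and has degree phi(4478) = 2238. So Q(zeta_4478) is a degree-2238 Galois extension with Galois group (Z/4478Z)^*. By CRT, (Z/4478Z)^* ≅ (Z/2Z)^* × (Z/2239Z)^*. Each prime-power unit group is (Z/2Z)^* ≅ trivial group (order 1); (Z/2239Z)^* ≅ Z/2238Z. Hence Gal(Q(zeta_4478)/Q) ≅ Z/2238Z.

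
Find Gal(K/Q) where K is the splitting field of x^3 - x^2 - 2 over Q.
Gal(K/Q) = S_3 (symmetric group of order 6)

Compute the discriminant of x^3 + (-1)*x^2 + (0)*x + (-2): Δ = -116. Since Δ is not a rational square, the Galois group is not contained in A_3; it must be the full S_3 (irreducibility of the cubic rules out anything smaller).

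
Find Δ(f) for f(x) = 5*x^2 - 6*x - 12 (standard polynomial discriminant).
Δ = 276

For a quadratic a x^2 + b x + c the discriminant is Δ = b^2 - 4ac = (-6)^2 - 4*(5)*(-12) = 36 - (-240) = 276.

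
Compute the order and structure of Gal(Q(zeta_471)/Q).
|Gal(Q(zeta_471)/Q)| = phi(471) = 312; group ≅ (Z/471Z)^* ≅ Z/2Z × Z/156Z

The n-th cyclotomic polynomial Φ_471(x) is the minimal polynomial of zeta_471 over Q and has degree phi(471) = 312. So Q(zeta_471) is a degree-312 Galois extension with Galois group (Z/471Z)^*. By CRT, (Z/471Z)^* ≅ (Z/3Z)^* × (Z/157Z)^*. Each prime-power unit group is (Z/3Z)^* ≅ Z/2Z; (Z/157Z)^* ≅ Z/156Z. Hence Gal(Q(zeta_471)/Q) ≅ Z/2Z × Z/156Z.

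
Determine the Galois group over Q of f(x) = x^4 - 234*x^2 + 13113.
Gal(K/Q) = V_4 (Klein four-group, Z/2Z × Z/2Z)

f factors as (x^2 - 141)(x^2 - 93), so the splitting field is K = Q(sqrt(141), sqrt(93)). The elements 141, 93, 13113 are all non-squares in Q, so sqrt(141) and sqrt(93) generate independent quadratic extensions. Thus [K:Q] = 4 and Gal(K/Q) is generated by the two order-2 automorphisms sqrt(141) ↦ -sqrt(141) and sqrt(93) ↦ -sqrt(93), giving V_4.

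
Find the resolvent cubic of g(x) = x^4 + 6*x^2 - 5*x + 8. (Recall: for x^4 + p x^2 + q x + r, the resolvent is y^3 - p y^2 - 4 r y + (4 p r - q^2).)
h(y) = y^3 - 6*y^2 - 32*y + 167

Identify coefficients: p = 6, q = -5, r = 8.
Plug into h(y) = y^3 - p y^2 - 4 r y + (4 p r - q^2):
  h(y) = y^3 - (6) y^2 - 4*(8) y + (4*(6)*(8) - (-5)^2)
       = y^3 + (-6) y^2 + (-32) y + (167).
Simplifying: h(y) = y^3 - 6*y^2 - 32*y + 167.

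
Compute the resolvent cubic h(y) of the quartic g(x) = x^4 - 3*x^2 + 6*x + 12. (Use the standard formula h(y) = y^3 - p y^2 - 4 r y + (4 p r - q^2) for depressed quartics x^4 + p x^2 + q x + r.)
h(y) = y^3 + 3*y^2 - 48*y - 180

Identify coefficients: p = -3, q = 6, r = 12.
Plug into h(y) = y^3 - p y^2 - 4 r y + (4 p r - q^2):
  h(y) = y^3 - (-3) y^2 - 4*(12) y + (4*(-3)*(12) - (6)^2)
       = y^3 + (3) y^2 + (-48) y + (-180).
Simplifying: h(y) = y^3 + 3*y^2 - 48*y - 180.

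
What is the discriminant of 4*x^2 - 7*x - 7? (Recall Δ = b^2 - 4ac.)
Δ = 161

For a quadratic a x^2 + b x + c the discriminant is Δ = b^2 - 4ac = (-7)^2 - 4*(4)*(-7) = 49 - (-112) = 161.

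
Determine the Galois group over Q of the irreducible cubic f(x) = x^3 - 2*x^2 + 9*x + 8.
Gal(K/Q) = S_3 (symmetric group of order 6)

Compute the discriminant of x^3 + (-2)*x^2 + (9)*x + (8): Δ = -6656. Since Δ is not a rational square, the Galois group is not contained in A_3; it must be the full S_3 (irreducibility of the cubic rules out anything smaller).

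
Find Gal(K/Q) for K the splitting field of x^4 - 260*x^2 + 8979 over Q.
Gal(K/Q) = V_4 (Klein four-group, Z/2Z × Z/2Z)

f factors as (x^2 - 219)(x^2 - 41), so the splitting field is K = Q(sqrt(219), sqrt(41)). The elements 219, 41, 8979 are all non-squares in Q, so sqrt(219) and sqrt(41) generate independent quadratic extensions. Thus [K:Q] = 4 and Gal(K/Q) is generated by the two order-2 automorphisms sqrt(219) ↦ -sqrt(219) and sqrt(41) ↦ -sqrt(41), giving V_4.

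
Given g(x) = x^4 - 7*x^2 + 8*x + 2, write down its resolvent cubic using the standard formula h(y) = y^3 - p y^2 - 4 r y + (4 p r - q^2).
h(y) = y^3 + 7*y^2 - 8*y - 120

Identify coefficients: p = -7, q = 8, r = 2.
Plug into h(y) = y^3 - p y^2 - 4 r y + (4 p r - q^2):
  h(y) = y^3 - (-7) y^2 - 4*(2) y + (4*(-7)*(2) - (8)^2)
       = y^3 + (7) y^2 + (-8) y + (-120).
Simplifying: h(y) = y^3 + 7*y^2 - 8*y - 120.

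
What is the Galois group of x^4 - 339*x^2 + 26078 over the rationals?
Gal(K/Q) = V_4 (Klein four-group, Z/2Z × Z/2Z)

f factors as (x^2 - 118)(x^2 - 221), so the splitting field is K = Q(sqrt(118), sqrt(221)). The elements 118, 221, 26078 are all non-squares in Q, so sqrt(118) and sqrt(221) generate independent quadratic extensions. Thus [K:Q] = 4 and Gal(K/Q) is generated by the two order-2 automorphisms sqrt(118) ↦ -sqrt(118) and sqrt(221) ↦ -sqrt(221), giving V_4.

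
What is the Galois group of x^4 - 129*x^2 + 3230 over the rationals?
Gal(K/Q) = V_4 (Klein four-group, Z/2Z × Z/2Z)

f factors as (x^2 - 95)(x^2 - 34), so the splitting field is K = Q(sqrt(95), sqrt(34)). The elements 95, 34, 3230 are all non-squares in Q, so sqrt(95) and sqrt(34) generate independent quadratic extensions. Thus [K:Q] = 4 and Gal(K/Q) is generated by the two order-2 automorphisms sqrt(95) ↦ -sqrt(95) and sqrt(34) ↦ -sqrt(34), giving V_4.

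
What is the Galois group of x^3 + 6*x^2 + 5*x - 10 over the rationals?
Gal(K/Q) = S_3 (symmetric group of order 6)

Compute the discriminant of x^3 + (6)*x^2 + (5)*x + (-10): Δ = 940. Since Δ is not a rational square, the Galois group is not contained in A_3; it must be the full S_3 (irreducibility of the cubic rules out anything smaller).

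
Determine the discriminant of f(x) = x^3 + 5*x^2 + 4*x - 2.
Δ = 316

For x^3 + a x^2 + b x + c the discriminant is Δ = 18 a b c - 4 a^3 c + a^2 b^2 - 4 b^3 - 27 c^2.
Plug a = 5, b = 4, c = -2:
  18*(5)*(4)*(-2) - 4*(5)^3*(-2) + (5)^2*(4)^2 - 4*(4)^3 - 27*(-2)^2
  = -720 + (1000) + 400 + (-256) + (-108)
  = 316.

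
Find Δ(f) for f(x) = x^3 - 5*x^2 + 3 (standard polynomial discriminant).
Δ = 1257

For x^3 + a x^2 + b x + c the discriminant is Δ = 18 a b c - 4 a^3 c + a^2 b^2 - 4 b^3 - 27 c^2.
Plug a = -5, b = 0, c = 3:
  18*(-5)*(0)*(3) - 4*(-5)^3*(3) + (-5)^2*(0)^2 - 4*(0)^3 - 27*(3)^2
  = 0 + (1500) + 0 + (0) + (-243)
  = 1257.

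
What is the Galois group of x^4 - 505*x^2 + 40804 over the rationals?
Gal(K/Q) = Z/2Z (cyclic of order 2)

f factors as (x^2 - 404)(x^2 - 101), so the splitting field is K = Q(sqrt(404), sqrt(101)). The squarefree part of 404 is 101 and the squarefree part of 101 is also 101, so sqrt(404) and sqrt(101) are both rational multiples of sqrt(101). Hence Q(sqrt(404)) = Q(sqrt(101)) = Q(sqrt(101)), and the splitting field collapses to a single degree-2 extension with Galois group Z/2Z.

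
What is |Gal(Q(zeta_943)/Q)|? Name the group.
|Gal(Q(zeta_943)/Q)| = phi(943) = 880; group ≅ (Z/943Z)^* ≅ Z/22Z × Z/40Z

The n-th cyclotomic polynomial Φ_943(x) is the minimal polynomial of zeta_943 over Q and has degree phi(943) = 880. So Q(zeta_943) is a degree-880 Galois extension with Galois group (Z/943Z)^*. By CRT, (Z/943Z)^* ≅ (Z/23Z)^* × (Z/41Z)^*. Each prime-power unit group is (Z/23Z)^* ≅ Z/22Z; (Z/41Z)^* ≅ Z/40Z. Hence Gal(Q(zeta_943)/Q) ≅ Z/22Z × Z/40Z.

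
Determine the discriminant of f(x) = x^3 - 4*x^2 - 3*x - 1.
Δ = -247

For x^3 + a x^2 + b x + c the discriminant is Δ = 18 a b c - 4 a^3 c + a^2 b^2 - 4 b^3 - 27 c^2.
Plug a = -4, b = -3, c = -1:
  18*(-4)*(-3)*(-1) - 4*(-4)^3*(-1) + (-4)^2*(-3)^2 - 4*(-3)^3 - 27*(-1)^2
  = -216 + (-256) + 144 + (108) + (-27)
  = -247.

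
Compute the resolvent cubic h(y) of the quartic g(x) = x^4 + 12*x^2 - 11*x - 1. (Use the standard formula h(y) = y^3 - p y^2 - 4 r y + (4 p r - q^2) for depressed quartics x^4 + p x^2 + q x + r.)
h(y) = y^3 - 12*y^2 + 4*y - 169

Identify coefficients: p = 12, q = -11, r = -1.
Plug into h(y) = y^3 - p y^2 - 4 r y + (4 p r - q^2):
  h(y) = y^3 - (12) y^2 - 4*(-1) y + (4*(12)*(-1) - (-11)^2)
       = y^3 + (-12) y^2 + (4) y + (-169).
Simplifying: h(y) = y^3 - 12*y^2 + 4*y - 169.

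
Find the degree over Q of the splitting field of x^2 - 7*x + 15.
[K:Q] = 2

The discriminant of x^2 + (-7)*x + (15) is b^2 - 4c = 49 - (60) = -11. Since -11 is not a perfect square in Q, the polynomial is irreducible over Q. Its two roots generate a degree-2 extension, so [K:Q] = 2.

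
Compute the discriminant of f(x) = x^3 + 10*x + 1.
Δ = -4027

For a depressed cubic x^3 + p x + q the discriminant is Δ = -4 p^3 - 27 q^2 = -4*(10)^3 - 27*(1)^2 = -4000 - 27 = -4027.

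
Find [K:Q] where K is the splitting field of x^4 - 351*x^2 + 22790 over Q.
[K:Q] = 4

f factors as (x^2 - 86)(x^2 - 265); the splitting field is K = Q(sqrt(86), sqrt(265)). Since 86, 265, and 22790 are all non-squares in Q, the three subfields Q(sqrt(86)), Q(sqrt(265)), Q(sqrt(22790)) are distinct degree-2 extensions, so [K:Q] = 4 (Klein four Galois group).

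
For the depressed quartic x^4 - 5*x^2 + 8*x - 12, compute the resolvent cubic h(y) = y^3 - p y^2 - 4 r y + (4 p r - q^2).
h(y) = y^3 + 5*y^2 + 48*y + 176

Identify coefficients: p = -5, q = 8, r = -12.
Plug into h(y) = y^3 - p y^2 - 4 r y + (4 p r - q^2):
  h(y) = y^3 - (-5) y^2 - 4*(-12) y + (4*(-5)*(-12) - (8)^2)
       = y^3 + (5) y^2 + (48) y + (176).
Simplifying: h(y) = y^3 + 5*y^2 + 48*y + 176.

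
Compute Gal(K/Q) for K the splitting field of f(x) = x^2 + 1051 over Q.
Gal(K/Q) = Z/2Z (cyclic of order 2)

x^2 + 1051 is irreducible over Q since -1051 is not a rational square. The splitting field Q(sqrt(-1051)) has degree 2 over Q, and its unique nontrivial automorphism is sqrt(-1051) ↦ -sqrt(-1051). Hence Gal(Q(sqrt(-1051))/Q) = Z/2Z.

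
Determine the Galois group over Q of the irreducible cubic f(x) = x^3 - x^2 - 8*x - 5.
Gal(K/Q) = S_3 (symmetric group of order 6)

Compute the discriminant of x^3 + (-1)*x^2 + (-8)*x + (-5): Δ = 697. Since Δ is not a rational square, the Galois group is not contained in A_3; it must be the full S_3 (irreducibility of the cubic rules out anything smaller).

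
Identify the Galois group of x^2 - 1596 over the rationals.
Gal(K/Q) = Z/2Z (cyclic of order 2)

x^2 - 1596 is irreducible over Q since 1596 is not a rational square. The splitting field Q(sqrt(1596)) has degree 2 over Q, and its unique nontrivial automorphism is sqrt(1596) ↦ -sqrt(1596). Hence Gal(Q(sqrt(1596))/Q) = Z/2Z.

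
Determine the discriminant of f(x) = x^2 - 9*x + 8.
Δ = 49

For a quadratic a x^2 + b x + c the discriminant is Δ = b^2 - 4ac = (-9)^2 - 4*(1)*(8) = 81 - (32) = 49.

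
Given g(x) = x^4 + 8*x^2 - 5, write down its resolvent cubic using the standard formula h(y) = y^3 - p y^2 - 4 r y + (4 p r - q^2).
h(y) = y^3 - 8*y^2 + 20*y - 160

Identify coefficients: p = 8, q = 0, r = -5.
Plug into h(y) = y^3 - p y^2 - 4 r y + (4 p r - q^2):
  h(y) = y^3 - (8) y^2 - 4*(-5) y + (4*(8)*(-5) - (0)^2)
       = y^3 + (-8) y^2 + (20) y + (-160).
Simplifying: h(y) = y^3 - 8*y^2 + 20*y - 160.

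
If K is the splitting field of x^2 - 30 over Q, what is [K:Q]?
[K:Q] = 2

The polynomial x^2 - 30 is irreducible over Q since 30 is not a perfect square. Its splitting field is Q(sqrt(30)), which has degree 2 over Q.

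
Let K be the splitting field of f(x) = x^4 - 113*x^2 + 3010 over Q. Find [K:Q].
[K:Q] = 4

f factors as (x^2 - 70)(x^2 - 43); the splitting field is K = Q(sqrt(70), sqrt(43)). Since 70, 43, and 3010 are all non-squares in Q, the three subfields Q(sqrt(70)), Q(sqrt(43)), Q(sqrt(3010)) are distinct degree-2 extensions, so [K:Q] = 4 (Klein four Galois group).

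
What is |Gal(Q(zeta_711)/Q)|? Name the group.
|Gal(Q(zeta_711)/Q)| = phi(711) = 468; group ≅ (Z/711Z)^* ≅ Z/6Z × Z/78Z

The n-th cyclotomic polynomial Φ_711(x) is the minimal polynomial of zeta_711 over Q and has degree phi(711) = 468. So Q(zeta_711) is a degree-468 Galois extension with Galois group (Z/711Z)^*. By CRT, (Z/711Z)^* ≅ (Z/9Z)^* × (Z/79Z)^*. Each prime-power unit group is (Z/9Z)^* ≅ Z/6Z; (Z/79Z)^* ≅ Z/78Z. Hence Gal(Q(zeta_711)/Q) ≅ Z/6Z × Z/78Z.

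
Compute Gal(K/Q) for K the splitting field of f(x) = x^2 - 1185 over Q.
Gal(K/Q) = Z/2Z (cyclic of order 2)

x^2 - 1185 is irreducible over Q since 1185 is not a rational square. The splitting field Q(sqrt(1185)) has degree 2 over Q, and its unique nontrivial automorphism is sqrt(1185) ↦ -sqrt(1185). Hence Gal(Q(sqrt(1185))/Q) = Z/2Z.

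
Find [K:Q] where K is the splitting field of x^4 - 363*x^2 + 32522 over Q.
[K:Q] = 4

f factors as (x^2 - 202)(x^2 - 161); the splitting field is K = Q(sqrt(202), sqrt(161)). Since 202, 161, and 32522 are all non-squares in Q, the three subfields Q(sqrt(202)), Q(sqrt(161)), Q(sqrt(32522)) are distinct degree-2 extensions, so [K:Q] = 4 (Klein four Galois group).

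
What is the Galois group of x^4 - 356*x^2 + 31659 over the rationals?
Gal(K/Q) = V_4 (Klein four-group, Z/2Z × Z/2Z)

f factors as (x^2 - 183)(x^2 - 173), so the splitting field is K = Q(sqrt(183), sqrt(173)). The elements 183, 173, 31659 are all non-squares in Q, so sqrt(183) and sqrt(173) generate independent quadratic extensions. Thus [K:Q] = 4 and Gal(K/Q) is generated by the two order-2 automorphisms sqrt(183) ↦ -sqrt(183) and sqrt(173) ↦ -sqrt(173), giving V_4.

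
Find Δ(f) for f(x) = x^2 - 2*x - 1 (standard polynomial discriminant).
Δ = 8

For a quadratic a x^2 + b x + c the discriminant is Δ = b^2 - 4ac = (-2)^2 - 4*(1)*(-1) = 4 - (-4) = 8.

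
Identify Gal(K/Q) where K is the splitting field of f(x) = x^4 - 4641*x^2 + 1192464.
Gal(K/Q) = Z/2Z (cyclic of order 2)

f factors as (x^2 - 4368)(x^2 - 273), so the splitting field is K = Q(sqrt(4368), sqrt(273)). The squarefree part of 4368 is 273 and the squarefree part of 273 is also 273, so sqrt(4368) and sqrt(273) are both rational multiples of sqrt(273). Hence Q(sqrt(4368)) = Q(sqrt(273)) = Q(sqrt(273)), and the splitting field collapses to a single degree-2 extension with Galois group Z/2Z.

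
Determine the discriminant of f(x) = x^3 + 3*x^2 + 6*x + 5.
Δ = -135

For x^3 + a x^2 + b x + c the discriminant is Δ = 18 a b c - 4 a^3 c + a^2 b^2 - 4 b^3 - 27 c^2.
Plug a = 3, b = 6, c = 5:
  18*(3)*(6)*(5) - 4*(3)^3*(5) + (3)^2*(6)^2 - 4*(6)^3 - 27*(5)^2
  = 1620 + (-540) + 324 + (-864) + (-675)
  = -135.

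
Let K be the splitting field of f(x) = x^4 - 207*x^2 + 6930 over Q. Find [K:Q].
[K:Q] = 4

f factors as (x^2 - 165)(x^2 - 42); the splitting field is K = Q(sqrt(165), sqrt(42)). Since 165, 42, and 6930 are all non-squares in Q, the three subfields Q(sqrt(165)), Q(sqrt(42)), Q(sqrt(6930)) are distinct degree-2 extensions, so [K:Q] = 4 (Klein four Galois group).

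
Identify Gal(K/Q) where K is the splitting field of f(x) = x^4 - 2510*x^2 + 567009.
Gal(K/Q) = Z/2Z (cyclic of order 2)

f factors as (x^2 - 2259)(x^2 - 251), so the splitting field is K = Q(sqrt(2259), sqrt(251)). The squarefree part of 2259 is 251 and the squarefree part of 251 is also 251, so sqrt(2259) and sqrt(251) are both rational multiples of sqrt(251). Hence Q(sqrt(2259)) = Q(sqrt(251)) = Q(sqrt(251)), and the splitting field collapses to a single degree-2 extension with Galois group Z/2Z.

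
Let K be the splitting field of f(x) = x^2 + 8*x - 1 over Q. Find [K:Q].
[K:Q] = 2

The discriminant of x^2 + (8)*x + (-1) is b^2 - 4c = 64 - (-4) = 68. Since 68 is not a perfect square in Q, the polynomial is irreducible over Q. Its two roots generate a degree-2 extension, so [K:Q] = 2.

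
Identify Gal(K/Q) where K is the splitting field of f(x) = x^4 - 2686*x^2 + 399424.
Gal(K/Q) = Z/2Z (cyclic of order 2)

f factors as (x^2 - 158)(x^2 - 2528), so the splitting field is K = Q(sqrt(158), sqrt(2528)). The squarefree part of 158 is 158 and the squarefree part of 2528 is also 158, so sqrt(158) and sqrt(2528) are both rational multiples of sqrt(158). Hence Q(sqrt(158)) = Q(sqrt(2528)) = Q(sqrt(158)), and the splitting field collapses to a single degree-2 extension with Galois group Z/2Z.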